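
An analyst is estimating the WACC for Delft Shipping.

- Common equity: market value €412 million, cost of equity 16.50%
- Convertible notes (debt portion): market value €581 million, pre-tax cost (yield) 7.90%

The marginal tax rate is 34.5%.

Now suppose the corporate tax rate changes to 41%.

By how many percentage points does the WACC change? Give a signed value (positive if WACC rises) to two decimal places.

Current WACC:
Total capital V = 412 + 581 = 993.
Equity: weight = 412/993 = 0.4149; cost = 16.5%.
Convertible notes (debt portion): weight = 581/993 = 0.5851; after-tax cost = 7.9% × (1 − 34.5%) = 5.1745%.
WACC = 0.4149 × 16.5000% + 0.5851 × 5.1745% = 9.8735%.
After the change:
Total capital V = 412 + 581 = 993.
Equity: weight = 412/993 = 0.4149; cost = 16.5%.
Convertible notes (debt portion): weight = 581/993 = 0.5851; after-tax cost = 7.9% × (1 − 41%) = 4.6610%.
WACC = 0.4149 × 16.5000% + 0.5851 × 4.6610% = 9.5731%.
Change in WACC = 9.5731% − 9.8735% = -0.3004 pp.

-0.30 pp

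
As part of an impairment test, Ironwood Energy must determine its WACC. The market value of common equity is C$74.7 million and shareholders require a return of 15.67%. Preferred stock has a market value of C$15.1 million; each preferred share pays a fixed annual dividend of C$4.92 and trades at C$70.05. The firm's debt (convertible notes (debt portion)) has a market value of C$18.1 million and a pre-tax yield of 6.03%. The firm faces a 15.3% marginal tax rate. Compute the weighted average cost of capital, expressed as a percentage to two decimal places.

Cost of preferred: Rp = 4.92 / 70.05 = 7.0236%.
Total capital V = 74.7 + 15.1 + 18.1 = 107.9.
Equity: weight = 74.7/107.9 = 0.6923; cost = 15.67%.
Preferred: weight = 15.1/107.9 = 0.1399; cost = 7.0236%.
Convertible notes (debt portion): weight = 18.1/107.9 = 0.1677; after-tax cost = 6.03% × (1 − 15.3%) = 5.1074%.
WACC = 0.6923 × 15.6700% + 0.1399 × 7.0236% + 0.1677 × 5.1074% = 12.6881%.

12.69%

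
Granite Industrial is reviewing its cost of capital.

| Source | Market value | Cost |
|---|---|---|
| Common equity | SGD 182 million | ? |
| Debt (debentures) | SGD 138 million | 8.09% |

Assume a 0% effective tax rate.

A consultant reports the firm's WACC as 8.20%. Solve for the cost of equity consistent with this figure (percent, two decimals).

Total capital V = 182 + 138 = 320.
Equity weight = 182/320 = 0.5687.
Debentures weight = 138/320 = 0.4313.
Debt contribution = 0.4313 × 8.09% × (1 − 0%) = 3.4888%.
Required equity contribution = 8.2% − 3.4888% = 4.7112%.
Re = 4.7112% / 0.5687 = 8.2834%.

8.28%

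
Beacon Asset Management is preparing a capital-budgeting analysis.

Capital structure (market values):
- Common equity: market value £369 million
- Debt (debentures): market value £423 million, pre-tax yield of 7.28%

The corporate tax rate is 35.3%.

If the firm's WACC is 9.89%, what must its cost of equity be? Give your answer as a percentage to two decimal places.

Total capital V = 369 + 423 = 792.
Equity weight = 369/792 = 0.4659.
Debentures weight = 423/792 = 0.5341.
Debt contribution = 0.5341 × 7.28% × (1 − 35.3%) = 2.5157%.
Required equity contribution = 9.89% − 2.5157% = 7.3743%.
Re = 7.3743% / 0.4659 = 15.8279%.

15.83%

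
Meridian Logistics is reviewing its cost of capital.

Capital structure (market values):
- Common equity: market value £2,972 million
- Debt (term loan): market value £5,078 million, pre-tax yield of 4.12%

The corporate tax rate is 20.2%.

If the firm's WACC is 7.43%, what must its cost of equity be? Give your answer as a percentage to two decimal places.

Total capital V = 2972 + 5078 = 8050.
Equity weight = 2972/8050 = 0.3692.
Term loan weight = 5078/8050 = 0.6308.
Debt contribution = 0.6308 × 4.12% × (1 − 20.2%) = 2.0739%.
Required equity contribution = 7.43% − 2.0739% = 5.3561%.
Re = 5.3561% / 0.3692 = 14.5075%.

14.51%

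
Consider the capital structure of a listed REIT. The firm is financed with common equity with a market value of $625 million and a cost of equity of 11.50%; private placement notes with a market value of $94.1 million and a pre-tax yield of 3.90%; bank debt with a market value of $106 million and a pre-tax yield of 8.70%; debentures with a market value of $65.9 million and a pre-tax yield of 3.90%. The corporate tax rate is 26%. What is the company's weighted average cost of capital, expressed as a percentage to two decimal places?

9.35%

Total capital V = 625 + 94.1 + 106 + 65.9 = 891.
Equity: weight = 625/891 = 0.7015; cost = 11.5%.
Private placement notes: weight = 94.1/891 = 0.1056; after-tax cost = 3.9% × (1 − 26%) = 2.8860%.
Bank debt: weight = 106/891 = 0.1190; after-tax cost = 8.7% × (1 − 26%) = 6.4380%.
Debentures: weight = 65.9/891 = 0.0740; after-tax cost = 3.9% × (1 − 26%) = 2.8860%.
WACC = 0.7015 × 11.5000% + 0.1056 × 2.8860% + 0.1190 × 6.4380% + 0.0740 × 2.8860% = 9.3509%.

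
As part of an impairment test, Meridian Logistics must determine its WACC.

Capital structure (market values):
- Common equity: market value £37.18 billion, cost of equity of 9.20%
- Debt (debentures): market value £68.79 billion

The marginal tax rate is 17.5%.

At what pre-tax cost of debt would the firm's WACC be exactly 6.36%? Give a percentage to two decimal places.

5.85%

Total capital V = 37.18 + 68.79 = 105.97.
Equity weight = 37.18/105.97 = 0.3509.
Debentures weight = 68.79/105.97 = 0.6491.
Equity contribution = 0.3509 × 9.2% = 3.2279%.
Remaining for debt = 6.36% − 3.2279% = 3.1321%.
Rd × (1 − 17.5%) × 0.6491 = 3.1321%  ⇒  Rd = 5.8485%.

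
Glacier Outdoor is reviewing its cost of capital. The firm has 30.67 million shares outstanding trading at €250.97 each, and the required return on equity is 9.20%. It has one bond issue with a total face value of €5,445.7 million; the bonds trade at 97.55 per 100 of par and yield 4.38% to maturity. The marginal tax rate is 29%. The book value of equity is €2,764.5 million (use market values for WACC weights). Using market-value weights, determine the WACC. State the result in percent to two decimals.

6.71%

Market value of equity E = 250.97 × 30.67m = 7697.2499m. Market value of debt D = 5445.7m × 97.55/100 = 5312.28035m.
Total capital V = 7697.2499 + 5312.28035 = 13009.53025.
Equity: weight = 7697.2499/13009.53025 = 0.5917; cost = 9.2%.
Bonds outstanding: weight = 5312.28035/13009.53025 = 0.4083; after-tax cost = 4.38% × (1 − 29%) = 3.1098%.
WACC = 0.5917 × 9.2000% + 0.4083 × 3.1098% = 6.7131%.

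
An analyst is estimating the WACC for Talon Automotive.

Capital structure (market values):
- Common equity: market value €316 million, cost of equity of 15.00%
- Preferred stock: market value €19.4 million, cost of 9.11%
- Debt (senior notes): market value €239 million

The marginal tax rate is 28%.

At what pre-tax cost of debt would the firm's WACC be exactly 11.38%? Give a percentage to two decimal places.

Total capital V = 316 + 19.4 + 239 = 574.4.
Equity weight = 316/574.4 = 0.5501.
Preferred weight = 19.4/574.4 = 0.0338.
Senior notes weight = 239/574.4 = 0.4161.
Equity contribution = 0.5501 × 15% = 8.2521%.
Preferred contribution = 0.0338 × 9.11% = 0.3077%.
Remaining for debt = 11.38% − 8.5598% = 2.8202%.
Rd × (1 − 28%) × 0.4161 = 2.8202%  ⇒  Rd = 9.4139%.

9.41%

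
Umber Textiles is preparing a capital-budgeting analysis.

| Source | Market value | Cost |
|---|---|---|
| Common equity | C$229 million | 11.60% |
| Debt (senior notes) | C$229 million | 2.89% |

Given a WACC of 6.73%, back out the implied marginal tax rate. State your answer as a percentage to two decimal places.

Total capital V = 229 + 229 = 458.
Equity weight = 229/458 = 0.5000.
Senior notes weight = 229/458 = 0.5000.
Equity contribution = 0.5000 × 11.6% = 5.8000%.
Debt contribution must be 6.73% − 5.8000% = 0.9300%.
0.5000 × 2.89% × (1 − T) = 0.9300%  ⇒  (1 − T) = 0.6436.
T = 35.6401%.

35.64%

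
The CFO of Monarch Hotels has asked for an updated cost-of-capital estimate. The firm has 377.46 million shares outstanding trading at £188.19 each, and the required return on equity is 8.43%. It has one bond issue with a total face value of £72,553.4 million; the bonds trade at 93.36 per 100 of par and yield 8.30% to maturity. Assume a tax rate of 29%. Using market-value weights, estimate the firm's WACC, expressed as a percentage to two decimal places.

Market value of equity E = 188.19 × 377.46m = 71034.1974m. Market value of debt D = 72553.4m × 93.36/100 = 67735.85424m.
Total capital V = 71034.1974 + 67735.85424 = 138770.05164.
Equity: weight = 71034.1974/138770.05164 = 0.5119; cost = 8.43%.
Bonds outstanding: weight = 67735.85424/138770.05164 = 0.4881; after-tax cost = 8.3% × (1 − 29%) = 5.8930%.
WACC = 0.5119 × 8.4300% + 0.4881 × 5.8930% = 7.1917%.

7.19%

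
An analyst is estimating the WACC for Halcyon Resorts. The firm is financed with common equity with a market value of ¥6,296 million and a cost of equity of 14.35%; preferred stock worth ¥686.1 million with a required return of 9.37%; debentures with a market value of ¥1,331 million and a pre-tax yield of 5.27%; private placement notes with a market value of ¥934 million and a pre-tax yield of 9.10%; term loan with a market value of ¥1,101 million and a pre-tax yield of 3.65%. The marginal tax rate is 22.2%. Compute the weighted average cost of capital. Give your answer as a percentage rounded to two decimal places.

10.82%

Total capital V = 6296 + 686.1 + 1331 + 934 + 1101 = 10348.1.
Equity: weight = 6296/10348.1 = 0.6084; cost = 14.35%.
Preferred: weight = 686.1/10348.1 = 0.0663; cost = 9.37%.
Debentures: weight = 1331/10348.1 = 0.1286; after-tax cost = 5.27% × (1 − 22.2%) = 4.1001%.
Private placement notes: weight = 934/10348.1 = 0.0903; after-tax cost = 9.1% × (1 − 22.2%) = 7.0798%.
Term loan: weight = 1101/10348.1 = 0.1064; after-tax cost = 3.65% × (1 − 22.2%) = 2.8397%.
WACC = 0.6084 × 14.3500% + 0.0663 × 9.3700% + 0.1286 × 4.1001% + 0.0903 × 7.0798% + 0.1064 × 2.8397% = 10.8206%.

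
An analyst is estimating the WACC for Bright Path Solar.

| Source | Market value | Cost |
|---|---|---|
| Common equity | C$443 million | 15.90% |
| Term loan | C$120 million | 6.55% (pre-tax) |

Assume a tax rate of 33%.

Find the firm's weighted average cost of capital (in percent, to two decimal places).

13.45%

Total capital V = 443 + 120 = 563.
Equity: weight = 443/563 = 0.7869; cost = 15.9%.
Term loan: weight = 120/563 = 0.2131; after-tax cost = 6.55% × (1 − 33%) = 4.3885%.
WACC = 0.7869 × 15.9000% + 0.2131 × 4.3885% = 13.4464%.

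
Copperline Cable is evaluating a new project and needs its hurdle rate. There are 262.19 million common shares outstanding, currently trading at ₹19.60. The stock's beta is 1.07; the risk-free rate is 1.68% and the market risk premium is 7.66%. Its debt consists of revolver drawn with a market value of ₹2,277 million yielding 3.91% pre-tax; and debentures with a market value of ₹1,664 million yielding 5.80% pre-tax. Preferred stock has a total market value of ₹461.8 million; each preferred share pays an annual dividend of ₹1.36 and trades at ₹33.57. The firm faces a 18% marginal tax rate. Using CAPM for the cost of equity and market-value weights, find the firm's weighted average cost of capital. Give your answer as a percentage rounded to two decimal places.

7.11%

Cost of equity via CAPM: Re = 1.68% + 1.07 × 7.66% = 9.8762%.
Cost of preferred: Rp = 1.36 / 33.57 = 4.0512%.
Market value of equity E = 19.6 × 262.19m = 5138.924m.
Total capital V = 5138.924 + 461.8 + 2277 + 1664 = 9541.724.
Equity: weight = 5138.924/9541.724 = 0.5386; cost = 9.8762%.
Preferred: weight = 461.8/9541.724 = 0.0484; cost = 4.0512%.
Revolver drawn: weight = 2277/9541.724 = 0.2386; after-tax cost = 3.91% × (1 − 18%) = 3.2062%.
Debentures: weight = 1664/9541.724 = 0.1744; after-tax cost = 5.8% × (1 − 18%) = 4.7560%.
WACC = 0.5386 × 9.8762% + 0.0484 × 4.0512% + 0.2386 × 3.2062% + 0.1744 × 4.7560% = 7.1097%.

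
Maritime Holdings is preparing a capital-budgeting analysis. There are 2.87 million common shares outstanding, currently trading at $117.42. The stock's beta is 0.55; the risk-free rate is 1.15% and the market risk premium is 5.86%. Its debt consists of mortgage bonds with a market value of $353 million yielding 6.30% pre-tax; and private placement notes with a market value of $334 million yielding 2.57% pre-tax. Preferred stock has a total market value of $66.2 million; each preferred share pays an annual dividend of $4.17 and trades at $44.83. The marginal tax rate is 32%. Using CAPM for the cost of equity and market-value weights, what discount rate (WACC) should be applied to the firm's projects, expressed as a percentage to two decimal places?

Cost of equity via CAPM: Re = 1.15% + 0.55 × 5.86% = 4.3730%.
Cost of preferred: Rp = 4.17 / 44.83 = 9.3018%.
Market value of equity E = 117.42 × 2.87m = 336.9954m.
Total capital V = 336.9954 + 66.2 + 353 + 334 = 1090.1954.
Equity: weight = 336.9954/1090.1954 = 0.3091; cost = 4.373%.
Preferred: weight = 66.2/1090.1954 = 0.0607; cost = 9.3018%.
Mortgage bonds: weight = 353/1090.1954 = 0.3238; after-tax cost = 6.3% × (1 − 32%) = 4.2840%.
Private placement notes: weight = 334/1090.1954 = 0.3064; after-tax cost = 2.57% × (1 − 32%) = 1.7476%.
WACC = 0.3091 × 4.3730% + 0.0607 × 9.3018% + 0.3238 × 4.2840% + 0.3064 × 1.7476% = 3.8391%.

3.84%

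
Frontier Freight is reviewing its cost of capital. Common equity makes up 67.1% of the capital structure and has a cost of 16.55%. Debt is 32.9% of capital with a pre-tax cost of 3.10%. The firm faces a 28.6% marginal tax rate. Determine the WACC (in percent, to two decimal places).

After-tax cost of debt = 3.1% × (1 − 28.6%) = 2.2134%.
WACC = 0.671 × 16.5500% + 0.329 × 2.2134% = 11.8333%.

11.83%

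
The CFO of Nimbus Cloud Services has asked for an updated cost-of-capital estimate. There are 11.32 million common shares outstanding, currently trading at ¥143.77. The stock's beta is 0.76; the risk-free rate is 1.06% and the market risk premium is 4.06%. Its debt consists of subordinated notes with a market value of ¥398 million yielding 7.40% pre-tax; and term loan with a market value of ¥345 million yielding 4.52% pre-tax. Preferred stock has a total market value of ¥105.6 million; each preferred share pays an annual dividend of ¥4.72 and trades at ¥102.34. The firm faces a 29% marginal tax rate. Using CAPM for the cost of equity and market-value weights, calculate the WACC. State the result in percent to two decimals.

Cost of equity via CAPM: Re = 1.06% + 0.76 × 4.06% = 4.1456%.
Cost of preferred: Rp = 4.72 / 102.34 = 4.6121%.
Market value of equity E = 143.77 × 11.32m = 1627.4764m.
Total capital V = 1627.4764 + 105.6 + 398 + 345 = 2476.0764.
Equity: weight = 1627.4764/2476.0764 = 0.6573; cost = 4.1456%.
Preferred: weight = 105.6/2476.0764 = 0.0426; cost = 4.6121%.
Subordinated notes: weight = 398/2476.0764 = 0.1607; after-tax cost = 7.4% × (1 − 29%) = 5.2540%.
Term loan: weight = 345/2476.0764 = 0.1393; after-tax cost = 4.52% × (1 − 29%) = 3.2092%.
WACC = 0.6573 × 4.1456% + 0.0426 × 4.6121% + 0.1607 × 5.2540% + 0.1393 × 3.2092% = 4.2132%.

4.21%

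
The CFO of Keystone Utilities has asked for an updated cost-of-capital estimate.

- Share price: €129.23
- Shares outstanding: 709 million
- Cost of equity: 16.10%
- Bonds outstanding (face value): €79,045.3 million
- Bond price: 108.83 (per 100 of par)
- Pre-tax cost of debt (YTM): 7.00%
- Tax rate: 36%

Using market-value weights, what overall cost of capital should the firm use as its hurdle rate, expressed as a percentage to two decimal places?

Market value of equity E = 129.23 × 709m = 91624.07m. Market value of debt D = 79045.3m × 108.83/100 = 86024.99999m.
Total capital V = 91624.07 + 86024.99999 = 177649.06999.
Equity: weight = 91624.07/177649.06999 = 0.5158; cost = 16.1%.
Bonds outstanding: weight = 86024.99999/177649.06999 = 0.4842; after-tax cost = 7% × (1 − 36%) = 4.4800%.
WACC = 0.5158 × 16.1000% + 0.4842 × 4.4800% = 10.4731%.

10.47%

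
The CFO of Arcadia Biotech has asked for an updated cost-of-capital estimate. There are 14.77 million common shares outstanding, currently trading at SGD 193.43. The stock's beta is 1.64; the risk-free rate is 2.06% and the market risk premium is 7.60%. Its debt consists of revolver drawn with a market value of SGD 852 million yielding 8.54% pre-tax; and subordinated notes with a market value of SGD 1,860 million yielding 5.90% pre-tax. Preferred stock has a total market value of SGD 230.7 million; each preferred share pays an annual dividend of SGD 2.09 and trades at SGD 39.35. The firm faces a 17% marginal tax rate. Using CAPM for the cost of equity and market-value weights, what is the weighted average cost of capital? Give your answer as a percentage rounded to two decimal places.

Cost of equity via CAPM: Re = 2.06% + 1.64 × 7.6% = 14.5240%.
Cost of preferred: Rp = 2.09 / 39.35 = 5.3113%.
Market value of equity E = 193.43 × 14.77m = 2856.9611m.
Total capital V = 2856.9611 + 230.7 + 852 + 1860 = 5799.6611.
Equity: weight = 2856.9611/5799.6611 = 0.4926; cost = 14.524%.
Preferred: weight = 230.7/5799.6611 = 0.0398; cost = 5.3113%.
Revolver drawn: weight = 852/5799.6611 = 0.1469; after-tax cost = 8.54% × (1 − 17%) = 7.0882%.
Subordinated notes: weight = 1860/5799.6611 = 0.3207; after-tax cost = 5.9% × (1 − 17%) = 4.8970%.
WACC = 0.4926 × 14.5240% + 0.0398 × 5.3113% + 0.1469 × 7.0882% + 0.3207 × 4.8970% = 9.9777%.

9.98%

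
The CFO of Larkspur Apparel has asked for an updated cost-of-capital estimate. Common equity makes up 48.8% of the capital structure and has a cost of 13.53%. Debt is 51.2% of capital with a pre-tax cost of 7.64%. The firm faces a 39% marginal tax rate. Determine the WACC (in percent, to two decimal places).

8.99%

After-tax cost of debt = 7.64% × (1 − 39%) = 4.6604%.
WACC = 0.488 × 13.5300% + 0.512 × 4.6604% = 8.9888%.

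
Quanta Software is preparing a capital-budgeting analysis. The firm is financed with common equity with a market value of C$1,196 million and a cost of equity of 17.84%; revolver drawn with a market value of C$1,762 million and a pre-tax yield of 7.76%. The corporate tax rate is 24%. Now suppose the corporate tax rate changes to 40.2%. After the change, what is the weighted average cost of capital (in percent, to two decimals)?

9.98%

After the change:
Total capital V = 1196 + 1762 = 2958.
Equity: weight = 1196/2958 = 0.4043; cost = 17.84%.
Revolver drawn: weight = 1762/2958 = 0.5957; after-tax cost = 7.76% × (1 − 40.2%) = 4.6405%.
WACC = 0.4043 × 17.8400% + 0.5957 × 4.6405% = 9.9774%.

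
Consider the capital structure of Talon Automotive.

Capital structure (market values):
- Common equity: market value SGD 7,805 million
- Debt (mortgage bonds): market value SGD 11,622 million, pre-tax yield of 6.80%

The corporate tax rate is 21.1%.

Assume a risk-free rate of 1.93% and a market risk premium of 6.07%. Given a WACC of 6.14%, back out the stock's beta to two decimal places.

Total capital V = 7805 + 11622 = 19427.
Equity weight = 7805/19427 = 0.4018.
Mortgage bonds weight = 11622/19427 = 0.5982.
Debt contribution = 0.5982 × 6.8% × (1 − 21.1%) = 3.2097%.
Required equity contribution = 6.14% − 3.2097% = 2.9303%  ⇒  Re = 7.2937%.
CAPM: 7.2937% = 1.93% + β × 6.07%  ⇒  β = 0.8836.

0.88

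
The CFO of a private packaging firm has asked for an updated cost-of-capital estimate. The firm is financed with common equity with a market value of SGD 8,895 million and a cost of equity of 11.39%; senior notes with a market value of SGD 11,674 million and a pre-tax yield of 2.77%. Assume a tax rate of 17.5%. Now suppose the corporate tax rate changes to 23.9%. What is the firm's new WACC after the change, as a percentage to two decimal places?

After the change:
Total capital V = 8895 + 11674 = 20569.
Equity: weight = 8895/20569 = 0.4324; cost = 11.39%.
Senior notes: weight = 11674/20569 = 0.5676; after-tax cost = 2.77% × (1 − 23.9%) = 2.1080%.
WACC = 0.4324 × 11.3900% + 0.5676 × 2.1080% = 6.1220%.

6.12%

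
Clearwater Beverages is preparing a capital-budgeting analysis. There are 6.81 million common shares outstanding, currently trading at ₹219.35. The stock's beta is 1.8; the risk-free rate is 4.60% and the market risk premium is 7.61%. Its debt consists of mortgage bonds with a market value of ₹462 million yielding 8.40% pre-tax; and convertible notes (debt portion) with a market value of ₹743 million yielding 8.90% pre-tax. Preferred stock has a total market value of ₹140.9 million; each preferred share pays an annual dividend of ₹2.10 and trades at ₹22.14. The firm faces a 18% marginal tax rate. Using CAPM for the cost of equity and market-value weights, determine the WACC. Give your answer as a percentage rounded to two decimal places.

13.13%

Cost of equity via CAPM: Re = 4.6% + 1.8 × 7.61% = 18.2980%.
Cost of preferred: Rp = 2.1 / 22.14 = 9.4851%.
Market value of equity E = 219.35 × 6.81m = 1493.7735m.
Total capital V = 1493.7735 + 140.9 + 462 + 743 = 2839.6735.
Equity: weight = 1493.7735/2839.6735 = 0.5260; cost = 18.298%.
Preferred: weight = 140.9/2839.6735 = 0.0496; cost = 9.4851%.
Mortgage bonds: weight = 462/2839.6735 = 0.1627; after-tax cost = 8.4% × (1 − 18%) = 6.8880%.
Convertible notes (debt portion): weight = 743/2839.6735 = 0.2616; after-tax cost = 8.9% × (1 − 18%) = 7.2980%.
WACC = 0.5260 × 18.2980% + 0.0496 × 9.4851% + 0.1627 × 6.8880% + 0.2616 × 7.2980% = 13.1262%.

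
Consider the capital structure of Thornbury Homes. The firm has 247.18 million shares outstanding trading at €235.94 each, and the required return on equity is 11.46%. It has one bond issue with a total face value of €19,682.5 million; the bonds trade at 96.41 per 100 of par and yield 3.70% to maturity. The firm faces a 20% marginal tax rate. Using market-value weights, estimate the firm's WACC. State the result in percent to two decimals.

9.37%

Market value of equity E = 235.94 × 247.18m = 58319.6492m. Market value of debt D = 19682.5m × 96.41/100 = 18975.89825m.
Total capital V = 58319.6492 + 18975.89825 = 77295.54745.
Equity: weight = 58319.6492/77295.54745 = 0.7545; cost = 11.46%.
Bonds outstanding: weight = 18975.89825/77295.54745 = 0.2455; after-tax cost = 3.7% × (1 − 20%) = 2.9600%.
WACC = 0.7545 × 11.4600% + 0.2455 × 2.9600% = 9.3733%.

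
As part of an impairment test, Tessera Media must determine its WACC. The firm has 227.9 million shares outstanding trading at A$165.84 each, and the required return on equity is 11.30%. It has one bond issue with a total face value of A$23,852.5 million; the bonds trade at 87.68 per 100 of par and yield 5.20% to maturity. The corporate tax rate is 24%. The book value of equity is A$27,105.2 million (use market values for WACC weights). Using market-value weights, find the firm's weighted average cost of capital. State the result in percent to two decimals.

8.68%

Market value of equity E = 165.84 × 227.9m = 37794.936m. Market value of debt D = 23852.5m × 87.68/100 = 20913.872m.
Total capital V = 37794.936 + 20913.872 = 58708.808.
Equity: weight = 37794.936/58708.808 = 0.6438; cost = 11.3%.
Bonds outstanding: weight = 20913.872/58708.808 = 0.3562; after-tax cost = 5.2% × (1 − 24%) = 3.9520%.
WACC = 0.6438 × 11.3000% + 0.3562 × 3.9520% = 8.6824%.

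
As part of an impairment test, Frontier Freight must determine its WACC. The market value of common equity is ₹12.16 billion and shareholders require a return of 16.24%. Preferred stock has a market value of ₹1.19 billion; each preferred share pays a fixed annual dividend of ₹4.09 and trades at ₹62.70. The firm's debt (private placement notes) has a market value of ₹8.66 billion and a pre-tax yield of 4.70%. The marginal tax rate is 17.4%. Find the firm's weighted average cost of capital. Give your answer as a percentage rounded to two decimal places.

Cost of preferred: Rp = 4.09 / 62.7 = 6.5231%.
Total capital V = 12.16 + 1.19 + 8.66 = 22.01.
Equity: weight = 12.16/22.01 = 0.5525; cost = 16.24%.
Preferred: weight = 1.19/22.01 = 0.0541; cost = 6.5231%.
Private placement notes: weight = 8.66/22.01 = 0.3935; after-tax cost = 4.7% × (1 − 17.4%) = 3.8822%.
WACC = 0.5525 × 16.2400% + 0.0541 × 6.5231% + 0.3935 × 3.8822% = 10.8524%.

10.85%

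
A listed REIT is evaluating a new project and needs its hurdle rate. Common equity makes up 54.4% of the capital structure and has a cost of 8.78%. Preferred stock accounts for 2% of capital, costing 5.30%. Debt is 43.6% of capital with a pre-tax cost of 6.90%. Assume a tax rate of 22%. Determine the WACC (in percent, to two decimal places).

7.23%

After-tax cost of debt = 6.9% × (1 − 22%) = 5.3820%.
WACC = 0.544 × 8.7800% + 0.020 × 5.3000% + 0.436 × 5.3820% = 7.2289%.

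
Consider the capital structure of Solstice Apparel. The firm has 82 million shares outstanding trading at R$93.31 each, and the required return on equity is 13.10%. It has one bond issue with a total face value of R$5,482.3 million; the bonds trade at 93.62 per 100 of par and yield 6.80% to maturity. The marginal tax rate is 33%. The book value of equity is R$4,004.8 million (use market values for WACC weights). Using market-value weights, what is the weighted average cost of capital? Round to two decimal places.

9.67%

Market value of equity E = 93.31 × 82m = 7651.42m. Market value of debt D = 5482.3m × 93.62/100 = 5132.52926m.
Total capital V = 7651.42 + 5132.52926 = 12783.94926.
Equity: weight = 7651.42/12783.94926 = 0.5985; cost = 13.1%.
Bonds outstanding: weight = 5132.52926/12783.94926 = 0.4015; after-tax cost = 6.8% × (1 − 33%) = 4.5560%.
WACC = 0.5985 × 13.1000% + 0.4015 × 4.5560% = 9.6697%.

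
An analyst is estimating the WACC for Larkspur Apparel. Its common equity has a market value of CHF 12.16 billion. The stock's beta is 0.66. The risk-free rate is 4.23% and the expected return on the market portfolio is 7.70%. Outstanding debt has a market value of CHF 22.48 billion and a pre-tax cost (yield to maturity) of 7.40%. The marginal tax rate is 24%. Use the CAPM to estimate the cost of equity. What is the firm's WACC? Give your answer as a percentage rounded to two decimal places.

Market risk premium = 7.7% − 4.23% = 3.47%.
Cost of equity via CAPM: Re = 4.23% + 0.66 × 3.47% = 6.5202%.
Total capital V = 12.16 + 22.48 = 34.64.
Equity: weight = 12.16/34.64 = 0.3510; cost = 6.5202%.
Debt: weight = 22.48/34.64 = 0.6490; after-tax cost = 7.4% × (1 − 24%) = 5.6240%.
WACC = 0.3510 × 6.5202% + 0.6490 × 5.6240% = 5.9386%.

5.94%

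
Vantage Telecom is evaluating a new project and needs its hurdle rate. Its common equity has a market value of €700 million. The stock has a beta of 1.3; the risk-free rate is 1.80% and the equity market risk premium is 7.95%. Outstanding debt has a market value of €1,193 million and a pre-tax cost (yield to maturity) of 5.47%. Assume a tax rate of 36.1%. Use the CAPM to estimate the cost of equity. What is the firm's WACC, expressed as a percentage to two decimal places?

Cost of equity via CAPM: Re = 1.8% + 1.3 × 7.95% = 12.1350%.
Total capital V = 700 + 1193 = 1893.
Equity: weight = 700/1893 = 0.3698; cost = 12.135%.
Debt: weight = 1193/1893 = 0.6302; after-tax cost = 5.47% × (1 − 36.1%) = 3.4953%.
WACC = 0.3698 × 12.1350% + 0.6302 × 3.4953% = 6.6901%.

6.69%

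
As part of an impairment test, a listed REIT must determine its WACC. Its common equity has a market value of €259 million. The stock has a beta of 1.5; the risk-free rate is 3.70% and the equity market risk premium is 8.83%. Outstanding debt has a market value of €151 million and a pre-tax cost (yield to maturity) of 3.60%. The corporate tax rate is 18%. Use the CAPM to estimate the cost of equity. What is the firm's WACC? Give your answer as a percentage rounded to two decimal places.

11.79%

Cost of equity via CAPM: Re = 3.7% + 1.5 × 8.83% = 16.9450%.
Total capital V = 259 + 151 = 410.
Equity: weight = 259/410 = 0.6317; cost = 16.945%.
Debt: weight = 151/410 = 0.3683; after-tax cost = 3.6% × (1 − 18%) = 2.9520%.
WACC = 0.6317 × 16.9450% + 0.3683 × 2.9520% = 11.7915%.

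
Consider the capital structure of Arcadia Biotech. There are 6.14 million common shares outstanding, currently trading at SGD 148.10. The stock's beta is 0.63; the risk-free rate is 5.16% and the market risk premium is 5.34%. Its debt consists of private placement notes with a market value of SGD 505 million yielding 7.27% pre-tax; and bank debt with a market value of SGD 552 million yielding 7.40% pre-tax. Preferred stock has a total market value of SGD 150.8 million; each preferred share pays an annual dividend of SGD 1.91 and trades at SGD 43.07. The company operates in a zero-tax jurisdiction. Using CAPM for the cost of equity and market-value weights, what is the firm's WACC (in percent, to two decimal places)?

Cost of equity via CAPM: Re = 5.16% + 0.63 × 5.34% = 8.5242%.
Cost of preferred: Rp = 1.91 / 43.07 = 4.4346%.
Market value of equity E = 148.1 × 6.14m = 909.334m.
Total capital V = 909.334 + 150.8 + 505 + 552 = 2117.134.
Equity: weight = 909.334/2117.134 = 0.4295; cost = 8.5242%.
Preferred: weight = 150.8/2117.134 = 0.0712; cost = 4.4346%.
Private placement notes: weight = 505/2117.134 = 0.2385; after-tax cost = 7.27% × (1 − 0%) = 7.2700%.
Bank debt: weight = 552/2117.134 = 0.2607; after-tax cost = 7.4% × (1 − 0%) = 7.4000%.
WACC = 0.4295 × 8.5242% + 0.0712 × 4.4346% + 0.2385 × 7.2700% + 0.2607 × 7.4000% = 7.6406%.

7.64%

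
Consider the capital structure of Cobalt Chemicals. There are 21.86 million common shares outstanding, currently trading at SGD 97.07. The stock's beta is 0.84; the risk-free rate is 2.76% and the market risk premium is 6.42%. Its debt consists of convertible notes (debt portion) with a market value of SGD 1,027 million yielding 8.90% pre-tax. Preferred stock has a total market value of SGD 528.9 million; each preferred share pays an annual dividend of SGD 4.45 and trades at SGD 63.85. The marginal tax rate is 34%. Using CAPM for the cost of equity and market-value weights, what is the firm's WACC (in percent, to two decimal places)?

Cost of equity via CAPM: Re = 2.76% + 0.84 × 6.42% = 8.1528%.
Cost of preferred: Rp = 4.45 / 63.85 = 6.9695%.
Market value of equity E = 97.07 × 21.86m = 2121.9502m.
Total capital V = 2121.9502 + 528.9 + 1027 = 3677.8502.
Equity: weight = 2121.9502/3677.8502 = 0.5770; cost = 8.1528%.
Preferred: weight = 528.9/3677.8502 = 0.1438; cost = 6.9695%.
Convertible notes (debt portion): weight = 1027/3677.8502 = 0.2792; after-tax cost = 8.9% × (1 − 34%) = 5.8740%.
WACC = 0.5770 × 8.1528% + 0.1438 × 6.9695% + 0.2792 × 5.8740% = 7.3463%.

7.35%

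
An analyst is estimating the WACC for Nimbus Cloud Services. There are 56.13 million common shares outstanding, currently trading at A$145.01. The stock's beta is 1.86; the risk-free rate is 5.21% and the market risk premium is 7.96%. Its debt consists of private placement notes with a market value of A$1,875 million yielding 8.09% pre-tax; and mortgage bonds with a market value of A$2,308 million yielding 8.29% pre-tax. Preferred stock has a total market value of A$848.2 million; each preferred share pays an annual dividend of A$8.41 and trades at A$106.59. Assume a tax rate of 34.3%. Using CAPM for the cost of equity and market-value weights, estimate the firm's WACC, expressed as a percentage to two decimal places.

Cost of equity via CAPM: Re = 5.21% + 1.86 × 7.96% = 20.0156%.
Cost of preferred: Rp = 8.41 / 106.59 = 7.8900%.
Market value of equity E = 145.01 × 56.13m = 8139.4113m.
Total capital V = 8139.4113 + 848.2 + 1875 + 2308 = 13170.6113.
Equity: weight = 8139.4113/13170.6113 = 0.6180; cost = 20.0156%.
Preferred: weight = 848.2/13170.6113 = 0.0644; cost = 7.89%.
Private placement notes: weight = 1875/13170.6113 = 0.1424; after-tax cost = 8.09% × (1 − 34.3%) = 5.3151%.
Mortgage bonds: weight = 2308/13170.6113 = 0.1752; after-tax cost = 8.29% × (1 − 34.3%) = 5.4465%.
WACC = 0.6180 × 20.0156% + 0.0644 × 7.8900% + 0.1424 × 5.3151% + 0.1752 × 5.4465% = 14.5888%.

14.59%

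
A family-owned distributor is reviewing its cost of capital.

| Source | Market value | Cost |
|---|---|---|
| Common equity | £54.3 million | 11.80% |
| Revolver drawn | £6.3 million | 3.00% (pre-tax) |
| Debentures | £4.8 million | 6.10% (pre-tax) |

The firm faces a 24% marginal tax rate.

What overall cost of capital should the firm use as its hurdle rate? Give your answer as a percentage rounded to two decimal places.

Total capital V = 54.3 + 6.3 + 4.8 = 65.4.
Equity: weight = 54.3/65.4 = 0.8303; cost = 11.8%.
Revolver drawn: weight = 6.3/65.4 = 0.0963; after-tax cost = 3% × (1 − 24%) = 2.2800%.
Debentures: weight = 4.8/65.4 = 0.0734; after-tax cost = 6.1% × (1 − 24%) = 4.6360%.
WACC = 0.8303 × 11.8000% + 0.0963 × 2.2800% + 0.0734 × 4.6360% = 10.3571%.

10.36%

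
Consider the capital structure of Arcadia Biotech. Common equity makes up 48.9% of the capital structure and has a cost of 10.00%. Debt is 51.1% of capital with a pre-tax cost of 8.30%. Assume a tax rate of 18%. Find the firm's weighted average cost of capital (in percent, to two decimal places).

8.37%

After-tax cost of debt = 8.3% × (1 − 18%) = 6.8060%.
WACC = 0.489 × 10.0000% + 0.511 × 6.8060% = 8.3679%.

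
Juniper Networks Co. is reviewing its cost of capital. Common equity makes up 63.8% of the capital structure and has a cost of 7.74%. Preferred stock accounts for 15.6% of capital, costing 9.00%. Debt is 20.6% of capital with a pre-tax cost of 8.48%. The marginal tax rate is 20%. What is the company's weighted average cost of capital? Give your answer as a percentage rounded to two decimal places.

7.74%

After-tax cost of debt = 8.48% × (1 − 20%) = 6.7840%.
WACC = 0.638 × 7.7400% + 0.156 × 9.0000% + 0.206 × 6.7840% = 7.7396%.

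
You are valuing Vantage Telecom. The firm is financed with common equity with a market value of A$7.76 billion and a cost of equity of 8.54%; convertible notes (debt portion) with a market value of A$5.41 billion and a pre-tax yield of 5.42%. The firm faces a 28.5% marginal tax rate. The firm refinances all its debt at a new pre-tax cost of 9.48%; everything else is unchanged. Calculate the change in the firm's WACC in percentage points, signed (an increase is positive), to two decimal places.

Current WACC:
Total capital V = 7.76 + 5.41 = 13.17.
Equity: weight = 7.76/13.17 = 0.5892; cost = 8.54%.
Convertible notes (debt portion): weight = 5.41/13.17 = 0.4108; after-tax cost = 5.42% × (1 − 28.5%) = 3.8753%.
WACC = 0.5892 × 8.5400% + 0.4108 × 3.8753% = 6.6238%.
After the change:
Total capital V = 7.76 + 5.41 = 13.17.
Equity: weight = 7.76/13.17 = 0.5892; cost = 8.54%.
Convertible notes (debt portion): weight = 5.41/13.17 = 0.4108; after-tax cost = 9.48% × (1 − 28.5%) = 6.7782%.
WACC = 0.5892 × 8.5400% + 0.4108 × 6.7782% = 7.8163%.
Change in WACC = 7.8163% − 6.6238% = 1.1925 pp.

+1.19 pp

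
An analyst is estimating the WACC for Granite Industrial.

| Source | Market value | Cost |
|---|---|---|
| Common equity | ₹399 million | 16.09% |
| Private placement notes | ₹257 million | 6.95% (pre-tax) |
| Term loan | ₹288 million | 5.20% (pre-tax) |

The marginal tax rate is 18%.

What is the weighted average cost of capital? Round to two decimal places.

Total capital V = 399 + 257 + 288 = 944.
Equity: weight = 399/944 = 0.4227; cost = 16.09%.
Private placement notes: weight = 257/944 = 0.2722; after-tax cost = 6.95% × (1 − 18%) = 5.6990%.
Term loan: weight = 288/944 = 0.3051; after-tax cost = 5.2% × (1 − 18%) = 4.2640%.
WACC = 0.4227 × 16.0900% + 0.2722 × 5.6990% + 0.3051 × 4.2640% = 9.6532%.

9.65%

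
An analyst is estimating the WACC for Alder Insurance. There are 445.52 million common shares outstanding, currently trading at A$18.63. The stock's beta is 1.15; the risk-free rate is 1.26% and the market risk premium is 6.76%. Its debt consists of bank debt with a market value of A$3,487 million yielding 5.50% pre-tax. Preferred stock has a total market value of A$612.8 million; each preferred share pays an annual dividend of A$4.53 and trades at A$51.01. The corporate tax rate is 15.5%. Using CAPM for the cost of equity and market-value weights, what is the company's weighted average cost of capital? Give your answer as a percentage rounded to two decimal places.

Cost of equity via CAPM: Re = 1.26% + 1.15 × 6.76% = 9.0340%.
Cost of preferred: Rp = 4.53 / 51.01 = 8.8806%.
Market value of equity E = 18.63 × 445.52m = 8300.0376m.
Total capital V = 8300.0376 + 612.8 + 3487 = 12399.8376.
Equity: weight = 8300.0376/12399.8376 = 0.6694; cost = 9.034%.
Preferred: weight = 612.8/12399.8376 = 0.0494; cost = 8.8806%.
Bank debt: weight = 3487/12399.8376 = 0.2812; after-tax cost = 5.5% × (1 − 15.5%) = 4.6475%.
WACC = 0.6694 × 9.0340% + 0.0494 × 8.8806% + 0.2812 × 4.6475% = 7.7929%.

7.79%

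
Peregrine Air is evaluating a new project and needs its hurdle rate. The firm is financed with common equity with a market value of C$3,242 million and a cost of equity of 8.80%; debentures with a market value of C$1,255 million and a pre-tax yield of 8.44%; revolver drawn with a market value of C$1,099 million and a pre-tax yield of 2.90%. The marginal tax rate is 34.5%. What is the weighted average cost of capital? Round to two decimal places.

Total capital V = 3242 + 1255 + 1099 = 5596.
Equity: weight = 3242/5596 = 0.5793; cost = 8.8%.
Debentures: weight = 1255/5596 = 0.2243; after-tax cost = 8.44% × (1 − 34.5%) = 5.5282%.
Revolver drawn: weight = 1099/5596 = 0.1964; after-tax cost = 2.9% × (1 − 34.5%) = 1.8995%.
WACC = 0.5793 × 8.8000% + 0.2243 × 5.5282% + 0.1964 × 1.8995% = 6.7111%.

6.71%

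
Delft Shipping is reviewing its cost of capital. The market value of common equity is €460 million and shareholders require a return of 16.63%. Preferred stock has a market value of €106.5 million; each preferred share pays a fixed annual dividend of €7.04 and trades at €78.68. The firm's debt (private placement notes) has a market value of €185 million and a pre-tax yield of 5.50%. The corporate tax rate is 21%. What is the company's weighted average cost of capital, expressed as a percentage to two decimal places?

Cost of preferred: Rp = 7.04 / 78.68 = 8.9476%.
Total capital V = 460 + 106.5 + 185 = 751.5.
Equity: weight = 460/751.5 = 0.6121; cost = 16.63%.
Preferred: weight = 106.5/751.5 = 0.1417; cost = 8.9476%.
Private placement notes: weight = 185/751.5 = 0.2462; after-tax cost = 5.5% × (1 − 21%) = 4.3450%.
WACC = 0.6121 × 16.6300% + 0.1417 × 8.9476% + 0.2462 × 4.3450% = 12.5170%.

12.52%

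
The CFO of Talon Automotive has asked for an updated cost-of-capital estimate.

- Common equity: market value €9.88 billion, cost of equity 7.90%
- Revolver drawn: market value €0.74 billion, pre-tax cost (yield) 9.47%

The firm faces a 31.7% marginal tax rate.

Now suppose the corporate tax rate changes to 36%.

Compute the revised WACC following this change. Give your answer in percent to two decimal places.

7.77%

After the change:
Total capital V = 9.88 + 0.74 = 10.62.
Equity: weight = 9.88/10.62 = 0.9303; cost = 7.9%.
Revolver drawn: weight = 0.74/10.62 = 0.0697; after-tax cost = 9.47% × (1 − 36%) = 6.0608%.
WACC = 0.9303 × 7.9000% + 0.0697 × 6.0608% = 7.7718%.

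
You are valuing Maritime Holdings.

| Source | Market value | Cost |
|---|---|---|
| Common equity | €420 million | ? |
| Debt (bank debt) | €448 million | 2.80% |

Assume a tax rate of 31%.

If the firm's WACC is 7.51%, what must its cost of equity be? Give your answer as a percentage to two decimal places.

Total capital V = 420 + 448 = 868.
Equity weight = 420/868 = 0.4839.
Bank debt weight = 448/868 = 0.5161.
Debt contribution = 0.5161 × 2.8% × (1 − 31%) = 0.9972%.
Required equity contribution = 7.51% − 0.9972% = 6.5128%.
Re = 6.5128% / 0.4839 = 13.4599%.

13.46%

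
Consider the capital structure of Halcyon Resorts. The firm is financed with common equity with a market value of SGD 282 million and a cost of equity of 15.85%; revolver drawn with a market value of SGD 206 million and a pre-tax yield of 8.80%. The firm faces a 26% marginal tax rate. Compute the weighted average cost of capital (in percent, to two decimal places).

Total capital V = 282 + 206 = 488.
Equity: weight = 282/488 = 0.5779; cost = 15.85%.
Revolver drawn: weight = 206/488 = 0.4221; after-tax cost = 8.8% × (1 − 26%) = 6.5120%.
WACC = 0.5779 × 15.8500% + 0.4221 × 6.5120% = 11.9081%.

11.91%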